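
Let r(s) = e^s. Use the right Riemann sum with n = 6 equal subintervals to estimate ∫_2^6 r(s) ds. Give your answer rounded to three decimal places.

Δs = (6 − 2)/6 = 2/3.
Right endpoints: 8/3, 10/3, 4, 14/3, 16/3, 6.
r(8/3) ≈ 14.392, r(10/3) ≈ 28.032, r(4) ≈ 54.598, r(14/3) ≈ 106.343, r(16/3) ≈ 207.127, r(6) ≈ 403.429.
Sum = Δs · [r(8/3) + r(10/3) + r(4) + ...].
Sum ≈ 542.614.

542.614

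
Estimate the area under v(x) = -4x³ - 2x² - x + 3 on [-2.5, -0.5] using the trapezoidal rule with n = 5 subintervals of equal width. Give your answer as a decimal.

Δx = (-0.5 − (-2.5))/5 = 0.4.
v(-2.5) = 55.5, v(-2.1) = 33.324, v(-1.7) = 18.572, v(-1.3) = 9.708, v(-0.9) = 5.196, v(-0.5) = 3.5.
T_5 = (Δx/2)·[v(x_0) + 2v(x_1) + ... + 2v(x_{4}) + v(x_5)].
Sum = 38.52.

38.52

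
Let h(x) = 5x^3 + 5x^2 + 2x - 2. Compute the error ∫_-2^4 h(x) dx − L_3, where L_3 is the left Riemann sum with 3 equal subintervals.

352

Exact integral: ∫_-2^4 h(x) dx = 420.
L_3 = 68.
Error = 420 − 68 = 352.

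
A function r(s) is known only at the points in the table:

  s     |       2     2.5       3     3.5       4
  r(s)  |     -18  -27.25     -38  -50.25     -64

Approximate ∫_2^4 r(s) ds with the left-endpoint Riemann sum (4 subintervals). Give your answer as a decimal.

Δs = 0.5.
Sum = 0.5·[(-18) + (-27.25) + (-38) + (-50.25)] = -66.75.

-66.75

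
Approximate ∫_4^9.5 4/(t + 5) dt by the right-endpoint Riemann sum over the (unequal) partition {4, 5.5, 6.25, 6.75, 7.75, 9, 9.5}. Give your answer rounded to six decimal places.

Subinterval widths: 1.5, 0.75, 0.5, 1, 1.25, 0.5.
Right endpoints: 5.5, 6.25, 6.75, 7.75, 9, 9.5.
f(5.5) = 8/21, f(6.25) = 16/45, f(6.75) = 16/47, f(7.75) = 16/51, f(9) = 2/7, f(9.5) = 8/29.
Sum = Σ Δt_i · f(t_i).
Sum ≈ 1.817107.

1.817107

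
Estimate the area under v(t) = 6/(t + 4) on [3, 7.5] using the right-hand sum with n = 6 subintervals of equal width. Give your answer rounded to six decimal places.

2.856452

Δt = (7.5 − 3)/6 = 0.75.
Right endpoints: 3.75, 4.5, 5.25, 6, 6.75, 7.5.
v(3.75) = 24/31, v(4.5) = 12/17, v(5.25) = 24/37, v(6) = 0.6, v(6.75) = 24/43, v(7.5) = 12/23.
Sum = Δt · [v(3.75) + v(4.5) + v(5.25) + ...].
Sum ≈ 2.856452.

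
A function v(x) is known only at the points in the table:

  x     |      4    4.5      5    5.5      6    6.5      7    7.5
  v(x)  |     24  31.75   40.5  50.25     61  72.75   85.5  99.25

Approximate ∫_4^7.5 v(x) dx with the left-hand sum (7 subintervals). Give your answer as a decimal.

182.875

Δx = 0.5.
Sum = 0.5·[24 + 31.75 + 40.5 + 50.25 + 61 + 72.75 + 85.5] = 182.875.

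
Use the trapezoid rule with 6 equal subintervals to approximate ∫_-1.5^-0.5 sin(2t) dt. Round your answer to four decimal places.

Δt = (-0.5 − (-1.5))/6 = 1/6.
f(-1.5) ≈ -0.1411, f(-4/3) ≈ -0.4573, f(-7/6) ≈ -0.7231, f(-1) ≈ -0.9093, f(-5/6) ≈ -0.9954, f(-2/3) ≈ -0.9719, f(-0.5) ≈ -0.8415.
T_6 = (Δt/2)·[f(t_0) + 2f(t_1) + ... + 2f(t_{5}) + f(t_6)].
Sum ≈ -0.7580.

-0.7580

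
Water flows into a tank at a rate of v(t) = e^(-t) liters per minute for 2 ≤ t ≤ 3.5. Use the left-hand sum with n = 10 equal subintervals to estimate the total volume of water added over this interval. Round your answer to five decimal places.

0.11322

Δt = (3.5 − 2)/10 = 0.15.
Left endpoints: 2, 2.15, 2.3, 2.45, 2.6, 2.75, 2.9, 3.05, 3.2, 3.35.
v(2) ≈ 0.13534, v(2.15) ≈ 0.11648, v(2.3) ≈ 0.10026, v(2.45) ≈ 0.08629, v(2.6) ≈ 0.07427, v(2.75) ≈ 0.06393, v(2.9) ≈ 0.05502, v(3.05) ≈ 0.04736, v(3.2) ≈ 0.04076, v(3.35) ≈ 0.03508.
Sum = Δt · [v(2) + v(2.15) + v(2.3) + ...].
Sum ≈ 0.11322.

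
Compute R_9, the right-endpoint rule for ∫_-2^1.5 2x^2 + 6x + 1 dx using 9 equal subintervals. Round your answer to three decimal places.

Δx = (1.5 − (-2))/9 = 7/18.
Right endpoints: -29/18, -11/9, -5/6, -4/9, -1/18, 1/3, 13/18, 10/9, 1.5.
f(-29/18) = -563/162, f(-11/9) = -271/81, f(-5/6) = -47/18, f(-4/9) = -103/81, f(-1/18) = 109/162, f(1/3) = 29/9, f(13/18) = 1033/162, f(10/9) = 821/81, f(1.5) = 14.5.
Sum = Δx · [f(-29/18) + f(-11/9) + f(-5/6) + ...].
Sum ≈ 9.413.

9.413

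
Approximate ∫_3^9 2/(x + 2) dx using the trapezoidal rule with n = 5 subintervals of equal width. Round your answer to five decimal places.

Δx = (9 − 3)/5 = 1.2.
f(3) = 0.4, f(4.2) = 10/31, f(5.4) = 10/37, f(6.6) = 10/43, f(7.8) = 10/49, f(9) = 2/11.
T_5 = (Δx/2)·[f(x_0) + 2f(x_1) + ... + 2f(x_{4}) + f(x_5)].
Sum ≈ 1.58448.

1.58448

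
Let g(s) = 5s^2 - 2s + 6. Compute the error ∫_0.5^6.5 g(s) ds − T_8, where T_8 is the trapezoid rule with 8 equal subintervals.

-2.8125

Exact integral: ∫_0.5^6.5 g(s) ds = 451.5.
T_8 = 454.3125.
Error = 451.5 − 454.3125 = -2.8125.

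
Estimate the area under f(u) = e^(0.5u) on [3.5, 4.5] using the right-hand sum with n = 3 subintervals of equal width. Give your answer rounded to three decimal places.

8.106

Δu = (4.5 − 3.5)/3 = 1/3.
Right endpoints: 23/6, 25/6, 4.5.
f(23/6) ≈ 6.798, f(25/6) ≈ 8.031, f(4.5) ≈ 9.488.
Sum = Δu · [f(23/6) + f(25/6) + f(4.5)].
Sum ≈ 8.106.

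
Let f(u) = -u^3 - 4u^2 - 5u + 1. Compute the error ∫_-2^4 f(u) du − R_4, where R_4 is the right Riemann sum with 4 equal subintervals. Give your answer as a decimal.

128.25

Exact integral: ∫_-2^4 f(u) du = -180.
R_4 = -308.25.
Error = -180 − (-308.25) = 128.25.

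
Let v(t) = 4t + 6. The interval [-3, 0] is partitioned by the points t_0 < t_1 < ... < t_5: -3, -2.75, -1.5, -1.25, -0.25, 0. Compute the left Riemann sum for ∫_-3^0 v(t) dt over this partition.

Subinterval widths: 0.25, 1.25, 0.25, 1, 0.25.
Left endpoints: -3, -2.75, -1.5, -1.25, -0.25.
v(-3) = -6, v(-2.75) = -5, v(-1.5) = 0, v(-1.25) = 1, v(-0.25) = 5.
Sum = Σ Δt_i · v(t_i).
Sum = -5.5.

-5.5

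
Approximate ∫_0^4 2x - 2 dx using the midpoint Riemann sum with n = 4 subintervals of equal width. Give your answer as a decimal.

Δx = (4 − 0)/4 = 1.
Midpoints: 0.5, 1.5, 2.5, 3.5.
f(0.5) = -1, f(1.5) = 1, f(2.5) = 3, f(3.5) = 5.
Sum = Δx · [f(0.5) + f(1.5) + f(2.5) + f(3.5)].
Sum = 8.

8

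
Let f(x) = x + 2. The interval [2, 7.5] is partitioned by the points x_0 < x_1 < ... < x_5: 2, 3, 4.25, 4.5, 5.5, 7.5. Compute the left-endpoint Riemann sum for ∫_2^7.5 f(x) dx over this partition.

33.3125

Subinterval widths: 1, 1.25, 0.25, 1, 2.
Left endpoints: 2, 3, 4.25, 4.5, 5.5.
f(2) = 4, f(3) = 5, f(4.25) = 6.25, f(4.5) = 6.5, f(5.5) = 7.5.
Sum = Σ Δx_i · f(x_i).
Sum = 33.3125.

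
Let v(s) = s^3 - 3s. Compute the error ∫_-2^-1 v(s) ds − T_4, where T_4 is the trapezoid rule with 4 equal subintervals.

Exact integral: ∫_-2^-1 v(s) ds = 0.75.
T_4 = 0.703125.
Error = 0.75 − 0.703125 = 0.046875.

0.046875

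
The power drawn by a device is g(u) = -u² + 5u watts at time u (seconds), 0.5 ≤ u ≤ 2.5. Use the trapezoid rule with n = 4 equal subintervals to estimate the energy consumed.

9.75

Δu = (2.5 − 0.5)/4 = 0.5.
g(0.5) = 2.25, g(1) = 4, g(1.5) = 5.25, g(2) = 6, g(2.5) = 6.25.
T_4 = (Δu/2)·[g(u_0) + 2g(u_1) + 2g(u_2) + 2g(u_3) + g(u_4)].
Sum = 9.75.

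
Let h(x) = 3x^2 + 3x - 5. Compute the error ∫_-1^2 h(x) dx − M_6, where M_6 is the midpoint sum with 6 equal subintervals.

Exact integral: ∫_-1^2 h(x) dx = -1.5.
M_6 = -1.6875.
Error = -1.5 − (-1.6875) = 0.1875.

0.1875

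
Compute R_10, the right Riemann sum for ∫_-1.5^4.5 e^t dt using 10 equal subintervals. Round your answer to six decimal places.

Δt = (4.5 − (-1.5))/10 = 0.6.
Right endpoints: -0.9, -0.3, 0.3, 0.9, 1.5, 2.1, 2.7, 3.3, 3.9, 4.5.
f(-0.9) ≈ 0.406570, f(-0.3) ≈ 0.740818, f(0.3) ≈ 1.349859, f(0.9) ≈ 2.459603, f(1.5) ≈ 4.481689, f(2.1) ≈ 8.166170, f(2.7) ≈ 14.879732, f(3.3) ≈ 27.112639, f(3.9) ≈ 49.402449, f(4.5) ≈ 90.017131.
Sum = Δt · [f(-0.9) + f(-0.3) + f(0.3) + ...].
Sum ≈ 119.409996.

119.409996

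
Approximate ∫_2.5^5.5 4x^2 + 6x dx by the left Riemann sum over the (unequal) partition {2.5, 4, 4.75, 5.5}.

215.0625

Subinterval widths: 1.5, 0.75, 0.75.
Left endpoints: 2.5, 4, 4.75.
f(2.5) = 40, f(4) = 88, f(4.75) = 118.75.
Sum = Σ Δx_i · f(x_i).
Sum = 215.0625.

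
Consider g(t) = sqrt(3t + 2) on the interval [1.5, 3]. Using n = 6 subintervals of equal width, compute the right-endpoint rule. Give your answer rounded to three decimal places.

4.520

Δt = (3 − 1.5)/6 = 0.25.
Right endpoints: 1.75, 2, 2.25, 2.5, 2.75, 3.
g(1.75) ≈ 2.693, g(2) ≈ 2.828, g(2.25) ≈ 2.958, g(2.5) ≈ 3.082, g(2.75) ≈ 3.202, g(3) ≈ 3.317.
Sum = Δt · [g(1.75) + g(2) + g(2.25) + ...].
Sum ≈ 4.520.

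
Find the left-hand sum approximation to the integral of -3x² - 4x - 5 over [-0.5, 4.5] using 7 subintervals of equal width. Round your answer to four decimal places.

Δx = (4.5 − (-0.5))/7 = 5/7.
Left endpoints: -0.5, 3/14, 13/14, 23/14, 33/14, 43/14, 53/14.
f(-0.5) = -3.75, f(3/14) = -1175/196, f(13/14) = -2215/196, f(23/14) = -3855/196, f(33/14) = -6095/196, f(43/14) = -8935/196, f(53/14) = -12375/196.
Sum = Δx · [f(-0.5) + f(3/14) + f(13/14) + ...].
Sum ≈ -128.9541.

-128.9541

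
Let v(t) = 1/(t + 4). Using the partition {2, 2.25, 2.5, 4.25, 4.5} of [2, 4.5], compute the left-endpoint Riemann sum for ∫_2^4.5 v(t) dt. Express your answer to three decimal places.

Subinterval widths: 0.25, 0.25, 1.75, 0.25.
Left endpoints: 2, 2.25, 2.5, 4.25.
v(2) = 1/6, v(2.25) = 0.16, v(2.5) = 2/13, v(4.25) = 4/33.
Sum = Σ Δt_i · v(t_i).
Sum ≈ 0.381.

0.381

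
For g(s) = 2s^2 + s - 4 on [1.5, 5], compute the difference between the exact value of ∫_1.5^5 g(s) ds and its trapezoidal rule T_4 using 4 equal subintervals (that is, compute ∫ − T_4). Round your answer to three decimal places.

Exact integral: ∫_1.5^5 g(s) ds ≈ 78.45833.
T_4 = 79.3515625.
Error ≈ 78.45833 − 79.3515625 ≈ -0.893.

-0.893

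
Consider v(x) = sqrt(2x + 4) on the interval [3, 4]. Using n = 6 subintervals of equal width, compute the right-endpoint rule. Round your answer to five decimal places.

3.34057

Δx = (4 − 3)/6 = 1/6.
Right endpoints: 19/6, 10/3, 3.5, 11/3, 23/6, 4.
v(19/6) ≈ 3.21455, v(10/3) ≈ 3.26599, v(3.5) ≈ 3.31662, v(11/3) ≈ 3.36650, v(23/6) ≈ 3.41565, v(4) ≈ 3.46410.
Sum = Δx · [v(19/6) + v(10/3) + v(3.5) + ...].
Sum ≈ 3.34057.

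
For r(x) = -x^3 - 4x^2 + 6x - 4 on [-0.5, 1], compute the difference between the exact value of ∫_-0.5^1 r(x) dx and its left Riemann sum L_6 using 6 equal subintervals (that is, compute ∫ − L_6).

Exact integral: ∫_-0.5^1 r(x) dx = -5.484375.
L_6 = -6.16796875.
Error = -5.484375 − (-6.16796875) = 0.68359375.

0.68359375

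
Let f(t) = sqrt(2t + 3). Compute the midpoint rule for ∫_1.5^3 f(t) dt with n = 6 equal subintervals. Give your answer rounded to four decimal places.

Δt = (3 − 1.5)/6 = 0.25.
Midpoints: 1.625, 1.875, 2.125, 2.375, 2.625, 2.875.
f(1.625) ≈ 2.5000, f(1.875) ≈ 2.5981, f(2.125) ≈ 2.6926, f(2.375) ≈ 2.7839, f(2.625) ≈ 2.8723, f(2.875) ≈ 2.9580.
Sum = Δt · [f(1.625) + f(1.875) + f(2.125) + ...].
Sum ≈ 4.1012.

4.1012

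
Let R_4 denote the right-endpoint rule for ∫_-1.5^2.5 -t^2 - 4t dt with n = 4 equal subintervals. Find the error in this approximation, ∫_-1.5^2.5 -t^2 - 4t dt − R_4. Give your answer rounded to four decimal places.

Exact integral: ∫_-1.5^2.5 f(t) dt ≈ -14.333333.
R_4 = -25.
Error ≈ -14.333333 − (-25) ≈ 10.6667.

10.6667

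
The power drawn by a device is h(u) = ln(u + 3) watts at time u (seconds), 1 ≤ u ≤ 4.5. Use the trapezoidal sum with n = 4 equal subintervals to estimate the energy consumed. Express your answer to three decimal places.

Δu = (4.5 − 1)/4 = 0.875.
h(1) ≈ 1.386, h(1.875) ≈ 1.584, h(2.75) ≈ 1.749, h(3.625) ≈ 1.891, h(4.5) ≈ 2.015.
T_4 = (Δu/2)·[h(u_0) + 2h(u_1) + 2h(u_2) + 2h(u_3) + h(u_4)].
Sum ≈ 6.059.

6.059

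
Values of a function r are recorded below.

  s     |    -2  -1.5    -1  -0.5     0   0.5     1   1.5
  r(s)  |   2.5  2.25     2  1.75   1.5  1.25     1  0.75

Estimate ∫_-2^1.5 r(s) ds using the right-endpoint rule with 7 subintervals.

Δs = 0.5.
Sum = 0.5·[2.25 + 2 + 1.75 + 1.5 + 1.25 + 1 + 0.75] = 5.25.

5.25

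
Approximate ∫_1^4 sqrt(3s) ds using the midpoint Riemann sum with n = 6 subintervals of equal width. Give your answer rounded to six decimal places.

8.087369

Δs = (4 − 1)/6 = 0.5.
Midpoints: 1.25, 1.75, 2.25, 2.75, 3.25, 3.75.
f(1.25) ≈ 1.936492, f(1.75) ≈ 2.291288, f(2.25) ≈ 2.598076, f(2.75) ≈ 2.872281, f(3.25) ≈ 3.122499, f(3.75) ≈ 3.354102.
Sum = Δs · [f(1.25) + f(1.75) + f(2.25) + ...].
Sum ≈ 8.087369.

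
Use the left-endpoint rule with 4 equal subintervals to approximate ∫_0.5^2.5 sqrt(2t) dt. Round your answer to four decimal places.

3.0731

Δt = (2.5 − 0.5)/4 = 0.5.
Left endpoints: 0.5, 1, 1.5, 2.
f(0.5) ≈ 1.0000, f(1) ≈ 1.4142, f(1.5) ≈ 1.7321, f(2) ≈ 2.0000.
Sum = Δt · [f(0.5) + f(1) + f(1.5) + f(2)].
Sum ≈ 3.0731.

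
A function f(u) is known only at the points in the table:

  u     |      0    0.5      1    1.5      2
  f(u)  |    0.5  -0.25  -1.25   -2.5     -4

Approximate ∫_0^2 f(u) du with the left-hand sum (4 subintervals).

-1.75

Δu = 0.5.
Sum = 0.5·[0.5 + (-0.25) + (-1.25) + (-2.5)] = -1.75.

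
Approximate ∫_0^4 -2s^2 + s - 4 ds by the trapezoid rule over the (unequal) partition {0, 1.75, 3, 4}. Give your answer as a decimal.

-53.4375

Subinterval widths: 1.75, 1.25, 1.
f(0) = -4, f(1.75) = -8.375, f(3) = -19, f(4) = -32.
On each subinterval the trapezoid contributes (Δs_i/2)·[f(s_{i-1}) + f(s_i)].
Sum = -53.4375.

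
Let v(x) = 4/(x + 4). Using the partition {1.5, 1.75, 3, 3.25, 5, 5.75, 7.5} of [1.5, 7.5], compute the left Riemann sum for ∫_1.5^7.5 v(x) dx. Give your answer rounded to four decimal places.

3.2110

Subinterval widths: 0.25, 1.25, 0.25, 1.75, 0.75, 1.75.
Left endpoints: 1.5, 1.75, 3, 3.25, 5, 5.75.
v(1.5) = 8/11, v(1.75) = 16/23, v(3) = 4/7, v(3.25) = 16/29, v(5) = 4/9, v(5.75) = 16/39.
Sum = Σ Δx_i · v(x_i).
Sum ≈ 3.2110.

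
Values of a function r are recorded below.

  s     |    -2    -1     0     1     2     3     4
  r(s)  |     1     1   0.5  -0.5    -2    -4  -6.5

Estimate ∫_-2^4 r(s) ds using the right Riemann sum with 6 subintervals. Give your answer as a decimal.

Δs = 1.
Sum = 1·[1 + 0.5 + (-0.5) + (-2) + (-4) + (-6.5)] = -11.5.

-11.5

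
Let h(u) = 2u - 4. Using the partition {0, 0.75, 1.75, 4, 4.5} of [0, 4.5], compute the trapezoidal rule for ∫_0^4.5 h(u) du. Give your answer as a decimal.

2.25

Subinterval widths: 0.75, 1, 2.25, 0.5.
h(0) = -4, h(0.75) = -2.5, h(1.75) = -0.5, h(4) = 4, h(4.5) = 5.
On each subinterval the trapezoid contributes (Δu_i/2)·[h(u_{i-1}) + h(u_i)].
Sum = 2.25.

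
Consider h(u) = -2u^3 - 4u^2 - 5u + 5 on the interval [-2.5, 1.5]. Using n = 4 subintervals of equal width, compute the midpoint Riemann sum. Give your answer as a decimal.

Δu = (1.5 − (-2.5))/4 = 1.
Midpoints: -2, -1, 0, 1.
h(-2) = 15, h(-1) = 8, h(0) = 5, h(1) = -6.
Sum = Δu · [h(-2) + h(-1) + h(0) + h(1)].
Sum = 22.

22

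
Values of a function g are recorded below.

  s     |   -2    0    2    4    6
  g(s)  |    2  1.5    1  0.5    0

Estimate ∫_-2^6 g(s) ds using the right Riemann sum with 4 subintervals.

Δs = 2.
Sum = 2·[1.5 + 1 + 0.5 + 0] = 6.

6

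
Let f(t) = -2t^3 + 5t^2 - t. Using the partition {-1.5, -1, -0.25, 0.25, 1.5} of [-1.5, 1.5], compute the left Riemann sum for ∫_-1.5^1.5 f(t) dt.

16.0859375

Subinterval widths: 0.5, 0.75, 0.5, 1.25.
Left endpoints: -1.5, -1, -0.25, 0.25.
f(-1.5) = 19.5, f(-1) = 8, f(-0.25) = 0.59375, f(0.25) = 0.03125.
Sum = Σ Δt_i · f(t_i).
Sum = 16.0859375.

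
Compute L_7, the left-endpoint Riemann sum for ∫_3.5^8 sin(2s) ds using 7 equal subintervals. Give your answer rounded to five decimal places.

1.03823

Δs = (8 − 3.5)/7 = 9/14.
Left endpoints: 3.5, 29/7, 67/14, 38/7, 85/14, 47/7, 103/14.
f(3.5) ≈ 0.65699, f(29/7) ≈ 0.90824, f(67/14) ≈ -0.14613, f(38/7) ≈ -0.99043, f(85/14) ≈ -0.41097, f(47/7) ≈ 0.75928, f(103/14) ≈ 0.83804.
Sum = Δs · [f(3.5) + f(29/7) + f(67/14) + ...].
Sum ≈ 1.03823.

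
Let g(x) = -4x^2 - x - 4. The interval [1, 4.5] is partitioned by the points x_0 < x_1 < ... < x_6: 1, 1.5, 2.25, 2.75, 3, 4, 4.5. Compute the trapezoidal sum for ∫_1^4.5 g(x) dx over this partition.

-145

Subinterval widths: 0.5, 0.75, 0.5, 0.25, 1, 0.5.
g(1) = -9, g(1.5) = -14.5, g(2.25) = -26.5, g(2.75) = -37, g(3) = -43, g(4) = -72, g(4.5) = -89.5.
On each subinterval the trapezoid contributes (Δx_i/2)·[g(x_{i-1}) + g(x_i)].
Sum = -145.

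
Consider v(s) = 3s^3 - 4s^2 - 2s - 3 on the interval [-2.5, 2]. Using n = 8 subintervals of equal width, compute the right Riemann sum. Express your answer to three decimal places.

-41.596

Δs = (2 − (-2.5))/8 = 0.5625.
Right endpoints: -1.9375, -1.375, -0.8125, -0.25, 0.3125, 0.875, 1.4375, 2.
v(-1.9375) = -147293/4096, v(-1.375) = -7993/512, v(-0.8125) = -23039/4096, v(-0.25) = -2.796875, v(0.3125) = -16073/4096, v(0.875) = -2971/512, v(1.4375) = -21419/4096, v(2) = 1.
Sum = Δs · [v(-1.9375) + v(-1.375) + v(-0.8125) + ...].
Sum ≈ -41.596.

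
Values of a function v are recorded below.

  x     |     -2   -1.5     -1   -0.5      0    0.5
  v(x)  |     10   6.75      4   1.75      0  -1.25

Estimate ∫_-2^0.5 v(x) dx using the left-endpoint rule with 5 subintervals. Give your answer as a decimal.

Δx = 0.5.
Sum = 0.5·[10 + 6.75 + 4 + 1.75 + 0] = 11.25.

11.25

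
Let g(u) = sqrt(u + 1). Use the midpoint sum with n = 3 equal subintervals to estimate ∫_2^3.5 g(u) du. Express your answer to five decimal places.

Δu = (3.5 − 2)/3 = 0.5.
Midpoints: 2.25, 2.75, 3.25.
g(2.25) ≈ 1.80278, g(2.75) ≈ 1.93649, g(3.25) ≈ 2.06155.
Sum = Δu · [g(2.25) + g(2.75) + g(3.25)].
Sum ≈ 2.90041.

2.90041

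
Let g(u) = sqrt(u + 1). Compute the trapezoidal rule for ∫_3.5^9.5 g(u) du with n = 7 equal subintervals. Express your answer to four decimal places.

Δu = (9.5 − 3.5)/7 = 6/7.
g(3.5) ≈ 2.1213, g(61/14) ≈ 2.3146, g(73/14) ≈ 2.4928, g(85/14) ≈ 2.6592, g(97/14) ≈ 2.8158, g(109/14) ≈ 2.9641, g(121/14) ≈ 3.1053, g(9.5) ≈ 3.2404.
T_7 = (Δu/2)·[g(u_0) + 2g(u_1) + ... + 2g(u_{6}) + g(u_7)].
Sum ≈ 16.3137.

16.3137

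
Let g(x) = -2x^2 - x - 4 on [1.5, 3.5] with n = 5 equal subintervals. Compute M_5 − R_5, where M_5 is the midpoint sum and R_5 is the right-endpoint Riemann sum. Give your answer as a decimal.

M_5 = -39.28.
R_5 = -43.84.
M_5 − R_5 = 4.56.

4.56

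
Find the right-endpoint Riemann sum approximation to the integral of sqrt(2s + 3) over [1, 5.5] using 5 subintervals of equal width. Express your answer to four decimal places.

14.3997

Δs = (5.5 − 1)/5 = 0.9.
Right endpoints: 1.9, 2.8, 3.7, 4.6, 5.5.
f(1.9) ≈ 2.6077, f(2.8) ≈ 2.9326, f(3.7) ≈ 3.2249, f(4.6) ≈ 3.4928, f(5.5) ≈ 3.7417.
Sum = Δs · [f(1.9) + f(2.8) + f(3.7) + f(4.6) + f(5.5)].
Sum ≈ 14.3997.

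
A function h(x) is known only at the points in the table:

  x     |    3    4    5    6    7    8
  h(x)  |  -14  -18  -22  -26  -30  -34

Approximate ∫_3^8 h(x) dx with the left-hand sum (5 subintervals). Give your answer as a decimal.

-110

Δx = 1.
Sum = 1·[(-14) + (-18) + (-22) + (-26) + (-30)] = -110.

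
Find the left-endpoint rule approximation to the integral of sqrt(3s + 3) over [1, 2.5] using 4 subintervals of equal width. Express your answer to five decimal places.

4.14484

Δs = (2.5 − 1)/4 = 0.375.
Left endpoints: 1, 1.375, 1.75, 2.125.
f(1) ≈ 2.44949, f(1.375) ≈ 2.66927, f(1.75) ≈ 2.87228, f(2.125) ≈ 3.06186.
Sum = Δs · [f(1) + f(1.375) + f(1.75) + f(2.125)].
Sum ≈ 4.14484.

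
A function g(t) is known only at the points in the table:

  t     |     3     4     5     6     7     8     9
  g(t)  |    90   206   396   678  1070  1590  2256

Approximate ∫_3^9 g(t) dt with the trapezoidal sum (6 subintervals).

Δt = 1.
T_6 = (1/2)·[90 + 2·206 + 2·396 + 2·678 + 2·1070 + 2·1590 + 2256] = 5113.

5113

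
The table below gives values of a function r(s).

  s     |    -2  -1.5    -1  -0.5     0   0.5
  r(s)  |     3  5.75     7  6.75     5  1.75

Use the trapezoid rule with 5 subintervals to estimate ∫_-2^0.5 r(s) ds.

Δs = 0.5.
T_5 = (0.5/2)·[3 + 2·5.75 + 2·7 + 2·6.75 + 2·5 + 1.75] = 13.4375.

13.4375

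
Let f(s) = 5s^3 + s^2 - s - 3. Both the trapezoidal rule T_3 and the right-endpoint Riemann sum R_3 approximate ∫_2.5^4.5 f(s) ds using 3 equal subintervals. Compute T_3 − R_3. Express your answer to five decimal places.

T_3 ≈ 483.8425926.
R_3 ≈ 613.6759259.
T_3 − R_3 ≈ -129.83333.

-129.83333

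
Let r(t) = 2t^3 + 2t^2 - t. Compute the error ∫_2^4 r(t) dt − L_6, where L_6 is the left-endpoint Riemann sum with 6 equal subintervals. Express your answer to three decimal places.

21.593

Exact integral: ∫_2^4 r(t) dt ≈ 151.33333.
L_6 ≈ 129.74074.
Error ≈ 151.33333 − 129.74074 ≈ 21.593.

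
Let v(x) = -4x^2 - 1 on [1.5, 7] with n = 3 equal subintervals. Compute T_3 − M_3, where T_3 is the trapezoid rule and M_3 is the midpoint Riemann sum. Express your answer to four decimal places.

T_3 ≈ -470.657407.
M_3 ≈ -452.171296.
T_3 − M_3 ≈ -18.4861.

-18.4861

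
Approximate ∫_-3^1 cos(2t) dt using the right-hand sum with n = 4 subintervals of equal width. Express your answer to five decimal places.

-0.48594

Δt = (1 − (-3))/4 = 1.
Right endpoints: -2, -1, 0, 1.
f(-2) ≈ -0.65364, f(-1) ≈ -0.41615, f(0) ≈ 1.00000, f(1) ≈ -0.41615.
Sum = Δt · [f(-2) + f(-1) + f(0) + f(1)].
Sum ≈ -0.48594.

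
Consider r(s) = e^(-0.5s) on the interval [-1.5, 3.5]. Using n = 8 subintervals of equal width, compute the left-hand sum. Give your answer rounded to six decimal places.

4.525287

Δs = (3.5 − (-1.5))/8 = 0.625.
Left endpoints: -1.5, -0.875, -0.25, 0.375, 1, 1.625, 2.25, 2.875.
r(-1.5) ≈ 2.117000, r(-0.875) ≈ 1.548830, r(-0.25) ≈ 1.133148, r(0.375) ≈ 0.829029, r(1) ≈ 0.606531, r(1.625) ≈ 0.443747, r(2.25) ≈ 0.324652, r(2.875) ≈ 0.237521.
Sum = Δs · [r(-1.5) + r(-0.875) + r(-0.25) + ...].
Sum ≈ 4.525287.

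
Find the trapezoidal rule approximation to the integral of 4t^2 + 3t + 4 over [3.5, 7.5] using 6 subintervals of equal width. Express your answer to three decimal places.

588.519

Δt = (7.5 − 3.5)/6 = 2/3.
f(3.5) = 63.5, f(25/6) = 1547/18, f(29/6) = 2015/18, f(5.5) = 141.5, f(37/6) = 3143/18, f(41/6) = 3803/18, f(7.5) = 251.5.
T_6 = (Δt/2)·[f(t_0) + 2f(t_1) + ... + 2f(t_{5}) + f(t_6)].
Sum ≈ 588.519.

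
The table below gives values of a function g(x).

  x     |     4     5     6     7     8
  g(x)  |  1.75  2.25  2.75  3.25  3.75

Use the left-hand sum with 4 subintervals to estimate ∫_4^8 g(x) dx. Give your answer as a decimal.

Δx = 1.
Sum = 1·[1.75 + 2.25 + 2.75 + 3.25] = 10.

10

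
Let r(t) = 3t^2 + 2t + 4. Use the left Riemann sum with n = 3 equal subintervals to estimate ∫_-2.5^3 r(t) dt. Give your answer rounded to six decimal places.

58.972222

Δt = (3 − (-2.5))/3 = 11/6.
Left endpoints: -2.5, -2/3, 7/6.
r(-2.5) = 17.75, r(-2/3) = 4, r(7/6) = 125/12.
Sum = Δt · [r(-2.5) + r(-2/3) + r(7/6)].
Sum ≈ 58.972222.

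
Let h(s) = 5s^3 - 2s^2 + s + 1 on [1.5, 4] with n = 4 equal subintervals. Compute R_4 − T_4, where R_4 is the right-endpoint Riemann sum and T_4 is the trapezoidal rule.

R_4 ≈ 375.93262.
T_4 ≈ 289.01855.
R_4 − T_4 = 86.9140625.

86.9140625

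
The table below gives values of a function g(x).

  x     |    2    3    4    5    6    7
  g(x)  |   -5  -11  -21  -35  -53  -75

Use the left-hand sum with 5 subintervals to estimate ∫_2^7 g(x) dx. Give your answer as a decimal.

-125

Δx = 1.
Sum = 1·[(-5) + (-11) + (-21) + (-35) + (-53)] = -125.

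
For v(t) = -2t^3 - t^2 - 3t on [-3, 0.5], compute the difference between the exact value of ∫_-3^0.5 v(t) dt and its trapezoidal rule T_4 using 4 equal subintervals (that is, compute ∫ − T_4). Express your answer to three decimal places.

-2.903

Exact integral: ∫_-3^0.5 v(t) dt ≈ 44.55208.
T_4 ≈ 47.45508.
Error ≈ 44.55208 − 47.45508 ≈ -2.903.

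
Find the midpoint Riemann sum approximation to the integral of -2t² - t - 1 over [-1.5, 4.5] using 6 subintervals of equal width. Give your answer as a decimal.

Δt = (4.5 − (-1.5))/6 = 1.
Midpoints: -1, 0, 1, 2, 3, 4.
f(-1) = -2, f(0) = -1, f(1) = -4, f(2) = -11, f(3) = -22, f(4) = -37.
Sum = Δt · [f(-1) + f(0) + f(1) + ...].
Sum = -77.

-77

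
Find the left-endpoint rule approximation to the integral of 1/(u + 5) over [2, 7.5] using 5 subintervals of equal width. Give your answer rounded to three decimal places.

Δu = (7.5 − 2)/5 = 1.1.
Left endpoints: 2, 3.1, 4.2, 5.3, 6.4.
f(2) = 1/7, f(3.1) = 10/81, f(4.2) = 5/46, f(5.3) = 10/103, f(6.4) = 5/57.
Sum = Δu · [f(2) + f(3.1) + f(4.2) + f(5.3) + f(6.4)].
Sum ≈ 0.616.

0.616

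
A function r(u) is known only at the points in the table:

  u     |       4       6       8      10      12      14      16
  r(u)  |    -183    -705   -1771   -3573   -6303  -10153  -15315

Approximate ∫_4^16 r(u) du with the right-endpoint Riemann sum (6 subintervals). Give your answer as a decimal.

Δu = 2.
Sum = 2·[(-705) + (-1771) + (-3573) + (-6303) + (-10153) + (-15315)] = -75640.

-75640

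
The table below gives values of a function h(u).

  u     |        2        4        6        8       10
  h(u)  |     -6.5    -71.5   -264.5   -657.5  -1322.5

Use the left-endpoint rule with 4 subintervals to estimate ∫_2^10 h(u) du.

-2000

Δu = 2.
Sum = 2·[(-6.5) + (-71.5) + (-264.5) + (-657.5)] = -2000.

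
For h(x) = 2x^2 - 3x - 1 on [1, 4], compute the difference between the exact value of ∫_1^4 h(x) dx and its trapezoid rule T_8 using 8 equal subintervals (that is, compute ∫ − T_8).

Exact integral: ∫_1^4 h(x) dx = 16.5.
T_8 = 16.640625.
Error = 16.5 − 16.640625 = -0.140625.

-0.140625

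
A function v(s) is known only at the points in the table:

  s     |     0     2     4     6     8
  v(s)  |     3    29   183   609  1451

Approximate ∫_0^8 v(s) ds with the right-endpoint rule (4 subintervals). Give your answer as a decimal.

Δs = 2.
Sum = 2·[29 + 183 + 609 + 1451] = 4544.

4544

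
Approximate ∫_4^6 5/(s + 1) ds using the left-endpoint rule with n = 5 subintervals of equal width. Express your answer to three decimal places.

1.741

Δs = (6 − 4)/5 = 0.4.
Left endpoints: 4, 4.4, 4.8, 5.2, 5.6.
f(4) = 1, f(4.4) = 25/27, f(4.8) = 25/29, f(5.2) = 25/31, f(5.6) = 25/33.
Sum = Δs · [f(4) + f(4.4) + f(4.8) + f(5.2) + f(5.6)].
Sum ≈ 1.741.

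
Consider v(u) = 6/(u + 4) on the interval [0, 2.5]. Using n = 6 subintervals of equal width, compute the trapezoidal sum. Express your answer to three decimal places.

2.916

Δu = (2.5 − 0)/6 = 5/12.
v(0) = 1.5, v(5/12) = 72/53, v(5/6) = 36/29, v(1.25) = 8/7, v(5/3) = 18/17, v(25/12) = 72/73, v(2.5) = 12/13.
T_6 = (Δu/2)·[v(u_0) + 2v(u_1) + ... + 2v(u_{5}) + v(u_6)].
Sum ≈ 2.916.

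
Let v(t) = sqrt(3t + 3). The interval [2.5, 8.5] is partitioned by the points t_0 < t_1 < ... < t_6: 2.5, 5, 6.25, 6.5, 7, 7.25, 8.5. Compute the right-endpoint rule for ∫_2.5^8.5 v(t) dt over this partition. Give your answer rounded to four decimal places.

27.9885

Subinterval widths: 2.5, 1.25, 0.25, 0.5, 0.25, 1.25.
Right endpoints: 5, 6.25, 6.5, 7, 7.25, 8.5.
v(5) ≈ 4.2426, v(6.25) ≈ 4.6637, v(6.5) ≈ 4.7434, v(7) ≈ 4.8990, v(7.25) ≈ 4.9749, v(8.5) ≈ 5.3385.
Sum = Σ Δt_i · v(t_i).
Sum ≈ 27.9885.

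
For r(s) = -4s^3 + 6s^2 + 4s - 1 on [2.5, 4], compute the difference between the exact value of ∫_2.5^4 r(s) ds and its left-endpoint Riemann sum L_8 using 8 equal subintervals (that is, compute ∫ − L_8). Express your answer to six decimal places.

Exact integral: ∫_2.5^4 r(s) ds = -102.1875.
L_8 ≈ -90.38378906.
Error ≈ -102.1875 − (-90.38378906) ≈ -11.803711.

-11.803711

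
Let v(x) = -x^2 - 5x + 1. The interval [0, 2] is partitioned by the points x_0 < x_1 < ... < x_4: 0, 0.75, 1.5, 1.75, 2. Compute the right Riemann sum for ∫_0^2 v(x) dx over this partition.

Subinterval widths: 0.75, 0.75, 0.25, 0.25.
Right endpoints: 0.75, 1.5, 1.75, 2.
v(0.75) = -3.3125, v(1.5) = -8.75, v(1.75) = -10.8125, v(2) = -13.
Sum = Σ Δx_i · v(x_i).
Sum = -15.

-15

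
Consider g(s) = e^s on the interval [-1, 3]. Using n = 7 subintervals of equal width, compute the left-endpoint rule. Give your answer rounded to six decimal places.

14.617679

Δs = (3 − (-1))/7 = 4/7.
Left endpoints: -1, -3/7, 1/7, 5/7, 9/7, 13/7, 17/7.
g(-1) ≈ 0.367879, g(-3/7) ≈ 0.651439, g(1/7) ≈ 1.153565, g(5/7) ≈ 2.042727, g(9/7) ≈ 3.617251, g(13/7) ≈ 6.405409, g(17/7) ≈ 11.342667.
Sum = Δs · [g(-1) + g(-3/7) + g(1/7) + ...].
Sum ≈ 14.617679.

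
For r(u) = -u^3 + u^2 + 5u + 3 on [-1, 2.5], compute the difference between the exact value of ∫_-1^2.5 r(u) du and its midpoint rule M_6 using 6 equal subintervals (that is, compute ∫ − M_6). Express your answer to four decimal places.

-0.1241

Exact integral: ∫_-1^2.5 r(u) du ≈ 19.651042.
M_6 ≈ 19.775101.
Error ≈ 19.651042 − 19.775101 ≈ -0.1241.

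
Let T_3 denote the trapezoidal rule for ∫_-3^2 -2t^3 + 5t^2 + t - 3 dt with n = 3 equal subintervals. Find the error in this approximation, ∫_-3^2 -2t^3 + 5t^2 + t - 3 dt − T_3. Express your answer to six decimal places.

Exact integral: ∫_-3^2 f(t) dt ≈ 73.33333333.
T_3 ≈ 91.85185185.
Error ≈ 73.33333333 − 91.85185185 ≈ -18.518519.

-18.518519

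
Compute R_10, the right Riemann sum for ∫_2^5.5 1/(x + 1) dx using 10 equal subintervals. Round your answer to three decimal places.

0.743

Δx = (5.5 − 2)/10 = 0.35.
Right endpoints: 2.35, 2.7, 3.05, 3.4, 3.75, 4.1, 4.45, 4.8, 5.15, 5.5.
f(2.35) = 20/67, f(2.7) = 10/37, f(3.05) = 20/81, f(3.4) = 5/22, f(3.75) = 4/19, f(4.1) = 10/51, f(4.45) = 20/109, f(4.8) = 5/29, f(5.15) = 20/123, f(5.5) = 2/13.
Sum = Δx · [f(2.35) + f(2.7) + f(3.05) + ...].
Sum ≈ 0.743.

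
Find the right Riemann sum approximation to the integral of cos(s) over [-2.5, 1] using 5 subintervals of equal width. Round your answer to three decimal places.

1.850

Δs = (1 − (-2.5))/5 = 0.7.
Right endpoints: -1.8, -1.1, -0.4, 0.3, 1.
f(-1.8) ≈ -0.227, f(-1.1) ≈ 0.454, f(-0.4) ≈ 0.921, f(0.3) ≈ 0.955, f(1) ≈ 0.540.
Sum = Δs · [f(-1.8) + f(-1.1) + f(-0.4) + f(0.3) + f(1)].
Sum ≈ 1.850.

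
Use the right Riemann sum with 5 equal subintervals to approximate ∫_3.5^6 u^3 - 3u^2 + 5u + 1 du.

205

Δu = (6 − 3.5)/5 = 0.5.
Right endpoints: 4, 4.5, 5, 5.5, 6.
f(4) = 37, f(4.5) = 53.875, f(5) = 76, f(5.5) = 104.125, f(6) = 139.
Sum = Δu · [f(4) + f(4.5) + f(5) + f(5.5) + f(6)].
Sum = 205.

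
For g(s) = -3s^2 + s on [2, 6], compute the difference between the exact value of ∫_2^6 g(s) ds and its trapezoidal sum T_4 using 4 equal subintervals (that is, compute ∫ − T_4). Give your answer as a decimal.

Exact integral: ∫_2^6 g(s) ds = -192.
T_4 = -194.
Error = -192 − (-194) = 2.

2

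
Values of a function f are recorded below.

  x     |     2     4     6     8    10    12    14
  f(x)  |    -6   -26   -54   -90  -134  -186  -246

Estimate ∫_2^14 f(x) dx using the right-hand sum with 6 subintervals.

-1472

Δx = 2.
Sum = 2·[(-26) + (-54) + (-90) + (-134) + (-186) + (-246)] = -1472.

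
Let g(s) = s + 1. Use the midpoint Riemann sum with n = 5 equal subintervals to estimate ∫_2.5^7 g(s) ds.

25.875

Δs = (7 − 2.5)/5 = 0.9.
Midpoints: 2.95, 3.85, 4.75, 5.65, 6.55.
g(2.95) = 3.95, g(3.85) = 4.85, g(4.75) = 5.75, g(5.65) = 6.65, g(6.55) = 7.55.
Sum = Δs · [g(2.95) + g(3.85) + g(4.75) + g(5.65) + g(6.55)].
Sum = 25.875.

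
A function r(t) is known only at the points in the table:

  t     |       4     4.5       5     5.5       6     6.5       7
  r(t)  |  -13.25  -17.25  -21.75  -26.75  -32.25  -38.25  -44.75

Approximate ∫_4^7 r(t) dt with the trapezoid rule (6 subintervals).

Δt = 0.5.
T_6 = (0.5/2)·[(-13.25) + 2·(-17.25) + 2·(-21.75) + 2·(-26.75) + 2·(-32.25) + 2·(-38.25) + (-44.75)] = -82.625.

-82.625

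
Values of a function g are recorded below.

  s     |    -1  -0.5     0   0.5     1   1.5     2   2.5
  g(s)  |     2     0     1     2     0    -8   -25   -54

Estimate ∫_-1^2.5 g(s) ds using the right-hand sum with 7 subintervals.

-42

Δs = 0.5.
Sum = 0.5·[0 + 1 + 2 + 0 + (-8) + (-25) + (-54)] = -42.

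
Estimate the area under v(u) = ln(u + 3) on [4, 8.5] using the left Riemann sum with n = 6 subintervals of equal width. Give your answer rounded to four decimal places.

Δu = (8.5 − 4)/6 = 0.75.
Left endpoints: 4, 4.75, 5.5, 6.25, 7, 7.75.
v(4) ≈ 1.9459, v(4.75) ≈ 2.0477, v(5.5) ≈ 2.1401, v(6.25) ≈ 2.2246, v(7) ≈ 2.3026, v(7.75) ≈ 2.3749.
Sum = Δu · [v(4) + v(4.75) + v(5.5) + ...].
Sum ≈ 9.7768.

9.7768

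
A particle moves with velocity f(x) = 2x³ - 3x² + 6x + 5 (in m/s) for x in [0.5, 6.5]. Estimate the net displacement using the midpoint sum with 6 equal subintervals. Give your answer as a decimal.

Δx = (6.5 − 0.5)/6 = 1.
Midpoints: 1, 2, 3, 4, 5, 6.
f(1) = 10, f(2) = 21, f(3) = 50, f(4) = 109, f(5) = 210, f(6) = 365.
Sum = Δx · [f(1) + f(2) + f(3) + ...].
Sum = 765.

765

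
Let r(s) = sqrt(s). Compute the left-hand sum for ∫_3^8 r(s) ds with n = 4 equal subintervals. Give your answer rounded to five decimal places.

10.92111

Δs = (8 − 3)/4 = 1.25.
Left endpoints: 3, 4.25, 5.5, 6.75.
r(3) ≈ 1.73205, r(4.25) ≈ 2.06155, r(5.5) ≈ 2.34521, r(6.75) ≈ 2.59808.
Sum = Δs · [r(3) + r(4.25) + r(5.5) + r(6.75)].
Sum ≈ 10.92111.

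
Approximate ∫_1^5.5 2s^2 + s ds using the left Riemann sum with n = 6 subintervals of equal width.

102.09375

Δs = (5.5 − 1)/6 = 0.75.
Left endpoints: 1, 1.75, 2.5, 3.25, 4, 4.75.
f(1) = 3, f(1.75) = 7.875, f(2.5) = 15, f(3.25) = 24.375, f(4) = 36, f(4.75) = 49.875.
Sum = Δs · [f(1) + f(1.75) + f(2.5) + ...].
Sum = 102.09375.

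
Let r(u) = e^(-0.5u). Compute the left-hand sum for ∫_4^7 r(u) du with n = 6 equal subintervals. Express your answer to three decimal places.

Δu = (7 − 4)/6 = 0.5.
Left endpoints: 4, 4.5, 5, 5.5, 6, 6.5.
r(4) ≈ 0.135, r(4.5) ≈ 0.105, r(5) ≈ 0.082, r(5.5) ≈ 0.064, r(6) ≈ 0.050, r(6.5) ≈ 0.039.
Sum = Δu · [r(4) + r(4.5) + r(5) + ...].
Sum ≈ 0.238.

0.238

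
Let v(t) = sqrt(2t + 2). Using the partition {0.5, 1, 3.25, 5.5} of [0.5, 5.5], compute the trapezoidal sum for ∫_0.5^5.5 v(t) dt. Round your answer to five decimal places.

Subinterval widths: 0.5, 2.25, 2.25.
v(0.5) ≈ 1.73205, v(1) ≈ 2.00000, v(3.25) ≈ 2.91548, v(5.5) ≈ 3.60555.
On each subinterval the trapezoid contributes (Δt_i/2)·[v(t_{i-1}) + v(t_i)].
Sum ≈ 13.79908.

13.79908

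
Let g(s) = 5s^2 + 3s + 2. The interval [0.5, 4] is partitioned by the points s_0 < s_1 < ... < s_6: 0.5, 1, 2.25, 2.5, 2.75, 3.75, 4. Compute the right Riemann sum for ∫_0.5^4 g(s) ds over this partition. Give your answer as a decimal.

Subinterval widths: 0.5, 1.25, 0.25, 0.25, 1, 0.25.
Right endpoints: 1, 2.25, 2.5, 2.75, 3.75, 4.
g(1) = 10, g(2.25) = 34.0625, g(2.5) = 40.75, g(2.75) = 48.0625, g(3.75) = 83.5625, g(4) = 94.
Sum = Σ Δs_i · g(s_i).
Sum = 176.84375.

176.84375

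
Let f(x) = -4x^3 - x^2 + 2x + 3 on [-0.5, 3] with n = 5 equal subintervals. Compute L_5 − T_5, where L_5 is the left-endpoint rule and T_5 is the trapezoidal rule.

L_5 = -36.715.
T_5 = -75.3025.
L_5 − T_5 = 38.5875.

38.5875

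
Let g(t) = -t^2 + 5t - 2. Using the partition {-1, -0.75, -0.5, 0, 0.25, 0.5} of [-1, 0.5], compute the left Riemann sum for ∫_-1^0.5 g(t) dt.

Subinterval widths: 0.25, 0.25, 0.5, 0.25, 0.25.
Left endpoints: -1, -0.75, -0.5, 0, 0.25.
g(-1) = -8, g(-0.75) = -6.3125, g(-0.5) = -4.75, g(0) = -2, g(0.25) = -0.8125.
Sum = Σ Δt_i · g(t_i).
Sum = -6.65625.

-6.65625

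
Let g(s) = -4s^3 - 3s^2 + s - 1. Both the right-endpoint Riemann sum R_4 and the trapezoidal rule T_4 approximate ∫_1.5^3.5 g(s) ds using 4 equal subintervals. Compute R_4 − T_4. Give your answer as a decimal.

-46.5

R_4 = -230.75.
T_4 = -184.25.
R_4 − T_4 = -46.5.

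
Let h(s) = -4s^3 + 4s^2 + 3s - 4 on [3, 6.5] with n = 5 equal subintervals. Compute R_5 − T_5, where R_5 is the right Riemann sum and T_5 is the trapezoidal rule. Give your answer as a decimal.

R_5 = -1649.62.
T_5 = -1353.17.
R_5 − T_5 = -296.45.

-296.45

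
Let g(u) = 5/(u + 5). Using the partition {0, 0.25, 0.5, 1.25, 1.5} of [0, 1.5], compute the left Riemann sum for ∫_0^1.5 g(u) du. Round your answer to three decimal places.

1.370

Subinterval widths: 0.25, 0.25, 0.75, 0.25.
Left endpoints: 0, 0.25, 0.5, 1.25.
g(0) = 1, g(0.25) = 20/21, g(0.5) = 10/11, g(1.25) = 0.8.
Sum = Σ Δu_i · g(u_i).
Sum ≈ 1.370.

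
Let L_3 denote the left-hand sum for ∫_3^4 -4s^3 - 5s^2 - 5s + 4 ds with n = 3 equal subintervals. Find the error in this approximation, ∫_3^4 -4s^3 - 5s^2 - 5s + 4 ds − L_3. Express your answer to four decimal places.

Exact integral: ∫_3^4 f(s) ds ≈ -250.166667.
L_3 ≈ -219.703704.
Error ≈ -250.166667 − (-219.703704) ≈ -30.4630.

-30.4630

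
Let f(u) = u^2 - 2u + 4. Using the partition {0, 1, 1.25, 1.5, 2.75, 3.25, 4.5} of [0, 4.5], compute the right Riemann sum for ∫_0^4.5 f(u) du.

Subinterval widths: 1, 0.25, 0.25, 1.25, 0.5, 1.25.
Right endpoints: 1, 1.25, 1.5, 2.75, 3.25, 4.5.
f(1) = 3, f(1.25) = 3.0625, f(1.5) = 3.25, f(2.75) = 6.0625, f(3.25) = 8.0625, f(4.5) = 15.25.
Sum = Σ Δu_i · f(u_i).
Sum = 35.25.

35.25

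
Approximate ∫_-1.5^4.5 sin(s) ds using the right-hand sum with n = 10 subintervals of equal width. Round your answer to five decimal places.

Δs = (4.5 − (-1.5))/10 = 0.6.
Right endpoints: -0.9, -0.3, 0.3, 0.9, 1.5, 2.1, 2.7, 3.3, 3.9, 4.5.
f(-0.9) ≈ -0.78333, f(-0.3) ≈ -0.29552, f(0.3) ≈ 0.29552, f(0.9) ≈ 0.78333, f(1.5) ≈ 0.99749, f(2.1) ≈ 0.86321, f(2.7) ≈ 0.42738, f(3.3) ≈ -0.15775, f(3.9) ≈ -0.68777, f(4.5) ≈ -0.97753.
Sum = Δs · [f(-0.9) + f(-0.3) + f(0.3) + ...].
Sum ≈ 0.27903.

0.27903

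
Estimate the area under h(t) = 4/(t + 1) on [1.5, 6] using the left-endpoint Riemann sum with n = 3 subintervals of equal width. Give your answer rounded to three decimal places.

4.991

Δt = (6 − 1.5)/3 = 1.5.
Left endpoints: 1.5, 3, 4.5.
h(1.5) = 1.6, h(3) = 1, h(4.5) = 8/11.
Sum = Δt · [h(1.5) + h(3) + h(4.5)].
Sum ≈ 4.991.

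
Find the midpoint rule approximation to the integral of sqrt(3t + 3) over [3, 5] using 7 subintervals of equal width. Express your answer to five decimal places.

Δt = (5 − 3)/7 = 2/7.
Midpoints: 22/7, 24/7, 26/7, 4, 30/7, 32/7, 34/7.
f(22/7) ≈ 3.52542, f(24/7) ≈ 3.64496, f(26/7) ≈ 3.76070, f(4) ≈ 3.87298, f(30/7) ≈ 3.98210, f(32/7) ≈ 4.08831, f(34/7) ≈ 4.19183.
Sum = Δt · [f(22/7) + f(24/7) + f(26/7) + ...].
Sum ≈ 7.73323.

7.73323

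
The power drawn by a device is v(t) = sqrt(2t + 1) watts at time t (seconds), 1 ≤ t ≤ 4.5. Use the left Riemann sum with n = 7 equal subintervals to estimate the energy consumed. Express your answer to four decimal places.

Δt = (4.5 − 1)/7 = 0.5.
Left endpoints: 1, 1.5, 2, 2.5, 3, 3.5, 4.
v(1) ≈ 1.7321, v(1.5) ≈ 2.0000, v(2) ≈ 2.2361, v(2.5) ≈ 2.4495, v(3) ≈ 2.6458, v(3.5) ≈ 2.8284, v(4) ≈ 3.0000.
Sum = Δt · [v(1) + v(1.5) + v(2) + ...].
Sum ≈ 8.4459.

8.4459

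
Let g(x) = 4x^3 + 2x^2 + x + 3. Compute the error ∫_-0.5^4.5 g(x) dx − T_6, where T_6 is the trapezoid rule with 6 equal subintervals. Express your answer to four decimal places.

Exact integral: ∫_-0.5^4.5 g(x) dx ≈ 495.833333.
T_6 ≈ 510.879630.
Error ≈ 495.833333 − 510.879630 ≈ -15.0463.

-15.0463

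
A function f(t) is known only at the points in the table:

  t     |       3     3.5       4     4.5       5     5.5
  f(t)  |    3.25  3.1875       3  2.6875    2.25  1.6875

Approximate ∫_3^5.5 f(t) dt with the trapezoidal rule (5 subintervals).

6.796875

Δt = 0.5.
T_5 = (0.5/2)·[3.25 + 2·3.1875 + 2·3 + 2·2.6875 + 2·2.25 + 1.6875] = 6.796875.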